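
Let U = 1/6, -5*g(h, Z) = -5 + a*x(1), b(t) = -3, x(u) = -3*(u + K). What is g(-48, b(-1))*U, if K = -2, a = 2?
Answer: -1/30 ≈ -0.033333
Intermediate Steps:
x(u) = 6 - 3*u (x(u) = -3*(u - 2) = -3*(-2 + u) = 6 - 3*u)
g(h, Z) = -⅕ (g(h, Z) = -(-5 + 2*(6 - 3*1))/5 = -(-5 + 2*(6 - 3))/5 = -(-5 + 2*3)/5 = -(-5 + 6)/5 = -⅕*1 = -⅕)
U = ⅙ ≈ 0.16667
g(-48, b(-1))*U = -⅕*⅙ = -1/30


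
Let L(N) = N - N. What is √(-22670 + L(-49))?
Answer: I*√22670 ≈ 150.57*I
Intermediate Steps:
L(N) = 0
√(-22670 + L(-49)) = √(-22670 + 0) = √(-22670) = I*√22670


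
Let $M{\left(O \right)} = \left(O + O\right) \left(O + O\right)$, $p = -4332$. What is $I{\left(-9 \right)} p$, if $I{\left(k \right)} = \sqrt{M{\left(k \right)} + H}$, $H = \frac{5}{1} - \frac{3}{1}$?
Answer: $- 4332 \sqrt{326} \approx -78216.0$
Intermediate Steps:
$M{\left(O \right)} = 4 O^{2}$ ($M{\left(O \right)} = 2 O 2 O = 4 O^{2}$)
$H = 2$ ($H = 5 \cdot 1 - 3 = 5 - 3 = 2$)
$I{\left(k \right)} = \sqrt{2 + 4 k^{2}}$ ($I{\left(k \right)} = \sqrt{4 k^{2} + 2} = \sqrt{2 + 4 k^{2}}$)
$I{\left(-9 \right)} p = \sqrt{2 + 4 \left(-9\right)^{2}} \left(-4332\right) = \sqrt{2 + 4 \cdot 81} \left(-4332\right) = \sqrt{2 + 324} \left(-4332\right) = \sqrt{326} \left(-4332\right) = - 4332 \sqrt{326}$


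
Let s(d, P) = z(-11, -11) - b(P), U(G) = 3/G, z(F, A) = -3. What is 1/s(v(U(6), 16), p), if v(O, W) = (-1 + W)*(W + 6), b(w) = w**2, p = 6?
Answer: -1/39 ≈ -0.025641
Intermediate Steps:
v(O, W) = (-1 + W)*(6 + W)
s(d, P) = -3 - P**2
1/s(v(U(6), 16), p) = 1/(-3 - 1*6**2) = 1/(-3 - 1*36) = 1/(-3 - 36) = 1/(-39) = -1/39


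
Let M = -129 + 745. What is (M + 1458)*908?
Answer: 1883192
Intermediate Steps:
M = 616
(M + 1458)*908 = (616 + 1458)*908 = 2074*908 = 1883192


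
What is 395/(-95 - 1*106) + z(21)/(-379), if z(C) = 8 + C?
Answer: -155534/76179 ≈ -2.0417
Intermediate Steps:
395/(-95 - 1*106) + z(21)/(-379) = 395/(-95 - 1*106) + (8 + 21)/(-379) = 395/(-95 - 106) + 29*(-1/379) = 395/(-201) - 29/379 = 395*(-1/201) - 29/379 = -395/201 - 29/379 = -155534/76179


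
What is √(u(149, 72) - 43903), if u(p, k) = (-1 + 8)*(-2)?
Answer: I*√43917 ≈ 209.56*I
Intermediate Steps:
u(p, k) = -14 (u(p, k) = 7*(-2) = -14)
√(u(149, 72) - 43903) = √(-14 - 43903) = √(-43917) = I*√43917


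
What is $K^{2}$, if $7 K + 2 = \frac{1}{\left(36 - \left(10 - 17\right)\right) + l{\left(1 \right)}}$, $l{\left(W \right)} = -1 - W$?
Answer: $\frac{6561}{82369} \approx 0.079654$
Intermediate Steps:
$K = - \frac{81}{287}$ ($K = - \frac{2}{7} + \frac{1}{7 \left(\left(36 - \left(10 - 17\right)\right) - 2\right)} = - \frac{2}{7} + \frac{1}{7 \left(\left(36 - -7\right) - 2\right)} = - \frac{2}{7} + \frac{1}{7 \left(\left(36 + 7\right) - 2\right)} = - \frac{2}{7} + \frac{1}{7 \left(43 - 2\right)} = - \frac{2}{7} + \frac{1}{7 \cdot 41} = - \frac{2}{7} + \frac{1}{7} \cdot \frac{1}{41} = - \frac{2}{7} + \frac{1}{287} = - \frac{81}{287} \approx -0.28223$)
$K^{2} = \left(- \frac{81}{287}\right)^{2} = \frac{6561}{82369}$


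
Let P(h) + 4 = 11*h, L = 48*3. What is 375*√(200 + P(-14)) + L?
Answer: 144 + 375*√42 ≈ 2574.3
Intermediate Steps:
L = 144
P(h) = -4 + 11*h
375*√(200 + P(-14)) + L = 375*√(200 + (-4 + 11*(-14))) + 144 = 375*√(200 + (-4 - 154)) + 144 = 375*√(200 - 158) + 144 = 375*√42 + 144 = 144 + 375*√42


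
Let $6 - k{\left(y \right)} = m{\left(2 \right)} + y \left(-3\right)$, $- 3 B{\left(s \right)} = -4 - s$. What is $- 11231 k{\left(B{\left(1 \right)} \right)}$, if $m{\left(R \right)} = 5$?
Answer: $-67386$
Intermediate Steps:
$B{\left(s \right)} = \frac{4}{3} + \frac{s}{3}$ ($B{\left(s \right)} = - \frac{-4 - s}{3} = \frac{4}{3} + \frac{s}{3}$)
$k{\left(y \right)} = 1 + 3 y$ ($k{\left(y \right)} = 6 - \left(5 + y \left(-3\right)\right) = 6 - \left(5 - 3 y\right) = 6 + \left(-5 + 3 y\right) = 1 + 3 y$)
$- 11231 k{\left(B{\left(1 \right)} \right)} = - 11231 \left(1 + 3 \left(\frac{4}{3} + \frac{1}{3} \cdot 1\right)\right) = - 11231 \left(1 + 3 \left(\frac{4}{3} + \frac{1}{3}\right)\right) = - 11231 \left(1 + 3 \cdot \frac{5}{3}\right) = - 11231 \left(1 + 5\right) = \left(-11231\right) 6 = -67386$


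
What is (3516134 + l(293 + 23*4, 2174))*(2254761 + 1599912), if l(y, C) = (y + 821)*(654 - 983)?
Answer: 12024112769280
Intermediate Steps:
l(y, C) = -270109 - 329*y (l(y, C) = (821 + y)*(-329) = -270109 - 329*y)
(3516134 + l(293 + 23*4, 2174))*(2254761 + 1599912) = (3516134 + (-270109 - 329*(293 + 23*4)))*(2254761 + 1599912) = (3516134 + (-270109 - 329*(293 + 92)))*3854673 = (3516134 + (-270109 - 329*385))*3854673 = (3516134 + (-270109 - 126665))*3854673 = (3516134 - 396774)*3854673 = 3119360*3854673 = 12024112769280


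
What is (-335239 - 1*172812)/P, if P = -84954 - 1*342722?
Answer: 508051/427676 ≈ 1.1879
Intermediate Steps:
P = -427676 (P = -84954 - 342722 = -427676)
(-335239 - 1*172812)/P = (-335239 - 1*172812)/(-427676) = (-335239 - 172812)*(-1/427676) = -508051*(-1/427676) = 508051/427676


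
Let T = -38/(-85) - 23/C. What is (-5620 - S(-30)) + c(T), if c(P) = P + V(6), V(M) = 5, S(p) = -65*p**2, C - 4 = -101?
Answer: 436042466/8245 ≈ 52886.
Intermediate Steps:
C = -97 (C = 4 - 101 = -97)
T = 5641/8245 (T = -38/(-85) - 23/(-97) = -38*(-1/85) - 23*(-1/97) = 38/85 + 23/97 = 5641/8245 ≈ 0.68417)
c(P) = 5 + P (c(P) = P + 5 = 5 + P)
(-5620 - S(-30)) + c(T) = (-5620 - (-65)*(-30)**2) + (5 + 5641/8245) = (-5620 - (-65)*900) + 46866/8245 = (-5620 - 1*(-58500)) + 46866/8245 = (-5620 + 58500) + 46866/8245 = 52880 + 46866/8245 = 436042466/8245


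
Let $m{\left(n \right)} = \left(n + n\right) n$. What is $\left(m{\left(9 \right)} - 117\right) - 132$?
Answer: $-87$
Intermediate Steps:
$m{\left(n \right)} = 2 n^{2}$ ($m{\left(n \right)} = 2 n n = 2 n^{2}$)
$\left(m{\left(9 \right)} - 117\right) - 132 = \left(2 \cdot 9^{2} - 117\right) - 132 = \left(2 \cdot 81 - 117\right) - 132 = \left(162 - 117\right) - 132 = 45 - 132 = -87$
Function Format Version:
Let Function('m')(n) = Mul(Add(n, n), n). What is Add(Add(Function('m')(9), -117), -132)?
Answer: -87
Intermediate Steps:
Function('m')(n) = Mul(2, Pow(n, 2)) (Function('m')(n) = Mul(Mul(2, n), n) = Mul(2, Pow(n, 2)))
Add(Add(Function('m')(9), -117), -132) = Add(Add(Mul(2, Pow(9, 2)), -117), -132) = Add(Add(Mul(2, 81), -117), -132) = Add(Add(162, -117), -132) = Add(45, -132) = -87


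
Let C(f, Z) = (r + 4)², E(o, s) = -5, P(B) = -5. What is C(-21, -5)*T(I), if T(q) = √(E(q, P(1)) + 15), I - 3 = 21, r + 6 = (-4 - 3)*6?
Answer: 1936*√10 ≈ 6122.2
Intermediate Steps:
r = -48 (r = -6 + (-4 - 3)*6 = -6 - 7*6 = -6 - 42 = -48)
I = 24 (I = 3 + 21 = 24)
T(q) = √10 (T(q) = √(-5 + 15) = √10)
C(f, Z) = 1936 (C(f, Z) = (-48 + 4)² = (-44)² = 1936)
C(-21, -5)*T(I) = 1936*√10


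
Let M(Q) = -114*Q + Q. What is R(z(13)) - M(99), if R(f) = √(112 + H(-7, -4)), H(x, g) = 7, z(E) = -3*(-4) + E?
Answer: 11187 + √119 ≈ 11198.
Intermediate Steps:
z(E) = 12 + E
M(Q) = -113*Q
R(f) = √119 (R(f) = √(112 + 7) = √119)
R(z(13)) - M(99) = √119 - (-113)*99 = √119 - 1*(-11187) = √119 + 11187 = 11187 + √119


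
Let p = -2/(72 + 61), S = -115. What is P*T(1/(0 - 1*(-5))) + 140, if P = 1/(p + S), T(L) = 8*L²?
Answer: 53538436/382425 ≈ 140.00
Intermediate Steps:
p = -2/133 ≈ -0.015038
P = -133/15297 (P = 1/(-2/133 - 115) = 1/(-15297/133) = -133/15297 ≈ -0.0086945)
P*T(1/(0 - 1*(-5))) + 140 = -1064*(1/(0 - 1*(-5)))²/15297 + 140 = -1064*(1/(0 + 5))²/15297 + 140 = -1064*(1/5)²/15297 + 140 = -1064*(⅕)²/15297 + 140 = -1064/(15297*25) + 140 = -133/15297*8/25 + 140 = -1064/382425 + 140 = 53538436/382425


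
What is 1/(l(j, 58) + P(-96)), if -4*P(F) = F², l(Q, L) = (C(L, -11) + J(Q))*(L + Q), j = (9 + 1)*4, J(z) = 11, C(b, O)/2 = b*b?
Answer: 1/658118 ≈ 1.5195e-6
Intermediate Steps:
C(b, O) = 2*b² (C(b, O) = 2*(b*b) = 2*b²)
j = 40 (j = 10*4 = 40)
l(Q, L) = (11 + 2*L²)*(L + Q) (l(Q, L) = (2*L² + 11)*(L + Q) = (11 + 2*L²)*(L + Q))
P(F) = -F²/4
1/(l(j, 58) + P(-96)) = 1/((2*58³ + 11*58 + 11*40 + 2*40*58²) - ¼*(-96)²) = 1/((2*195112 + 638 + 440 + 2*40*3364) - ¼*9216) = 1/((390224 + 638 + 440 + 269120) - 2304) = 1/(660422 - 2304) = 1/658118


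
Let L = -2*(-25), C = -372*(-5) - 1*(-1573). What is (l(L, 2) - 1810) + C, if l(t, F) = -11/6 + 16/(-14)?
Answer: 68041/42 ≈ 1620.0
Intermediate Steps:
C = 3433 (C = 1860 + 1573 = 3433)
L = 50
l(t, F) = -125/42 (l(t, F) = -11*⅙ + 16*(-1/14) = -11/6 - 8/7 = -125/42)
(l(L, 2) - 1810) + C = (-125/42 - 1810) + 3433 = -76145/42 + 3433 = 68041/42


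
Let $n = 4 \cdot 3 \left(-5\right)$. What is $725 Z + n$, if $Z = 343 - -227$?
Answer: $413190$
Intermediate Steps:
$Z = 570$ ($Z = 343 + 227 = 570$)
$n = -60$ ($n = 12 \left(-5\right) = -60$)
$725 Z + n = 725 \cdot 570 - 60 = 413250 - 60 = 413190$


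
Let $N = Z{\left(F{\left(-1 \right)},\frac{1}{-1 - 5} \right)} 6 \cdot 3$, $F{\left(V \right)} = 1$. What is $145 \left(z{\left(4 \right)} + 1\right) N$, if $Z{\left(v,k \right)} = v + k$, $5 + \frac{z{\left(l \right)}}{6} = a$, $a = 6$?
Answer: $15225$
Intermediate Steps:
$z{\left(l \right)} = 6$ ($z{\left(l \right)} = -30 + 6 \cdot 6 = -30 + 36 = 6$)
$Z{\left(v,k \right)} = k + v$
$N = 15$ ($N = \left(\frac{1}{-1 - 5} + 1\right) 6 \cdot 3 = \left(\frac{1}{-6} + 1\right) 6 \cdot 3 = \left(- \frac{1}{6} + 1\right) 6 \cdot 3 = \frac{5}{6} \cdot 6 \cdot 3 = 5 \cdot 3 = 15$)
$145 \left(z{\left(4 \right)} + 1\right) N = 145 \left(6 + 1\right) 15 = 145 \cdot 7 \cdot 15 = 145 \cdot 105 = 15225$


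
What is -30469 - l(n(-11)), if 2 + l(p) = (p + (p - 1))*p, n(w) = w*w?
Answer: -59628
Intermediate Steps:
n(w) = w²
l(p) = -2 + p*(-1 + 2*p) (l(p) = -2 + (p + (p - 1))*p = -2 + (p + (-1 + p))*p = -2 + (-1 + 2*p)*p = -2 + p*(-1 + 2*p))
-30469 - l(n(-11)) = -30469 - (-2 - 1*(-11)² + 2*((-11)²)²) = -30469 - (-2 - 1*121 + 2*121²) = -30469 - (-2 - 121 + 2*14641) = -30469 - (-2 - 121 + 29282) = -30469 - 1*29159 = -30469 - 29159 = -59628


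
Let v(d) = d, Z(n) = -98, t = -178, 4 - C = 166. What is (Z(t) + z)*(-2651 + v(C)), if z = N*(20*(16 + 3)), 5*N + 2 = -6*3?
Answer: 4551434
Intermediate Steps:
C = -162 (C = 4 - 1*166 = 4 - 166 = -162)
N = -4 (N = -⅖ + (-6*3)/5 = -⅖ + (⅕)*(-18) = -⅖ - 18/5 = -4)
z = -1520 (z = -80*(16 + 3) = -80*19 = -4*380 = -1520)
(Z(t) + z)*(-2651 + v(C)) = (-98 - 1520)*(-2651 - 162) = -1618*(-2813) = 4551434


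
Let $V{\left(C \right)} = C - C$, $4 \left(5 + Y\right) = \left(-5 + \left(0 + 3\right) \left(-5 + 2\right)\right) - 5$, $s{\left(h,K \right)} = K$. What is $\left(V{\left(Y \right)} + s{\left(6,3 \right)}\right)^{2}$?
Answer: $9$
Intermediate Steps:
$Y = - \frac{39}{4}$ ($Y = -5 + \frac{\left(-5 + \left(0 + 3\right) \left(-5 + 2\right)\right) - 5}{4} = -5 + \frac{\left(-5 + 3 \left(-3\right)\right) - 5}{4} = -5 + \frac{\left(-5 - 9\right) - 5}{4} = -5 + \frac{-14 - 5}{4} = -5 + \frac{1}{4} \left(-19\right) = -5 - \frac{19}{4} = - \frac{39}{4} \approx -9.75$)
$V{\left(C \right)} = 0$
$\left(V{\left(Y \right)} + s{\left(6,3 \right)}\right)^{2} = \left(0 + 3\right)^{2} = 3^{2} = 9$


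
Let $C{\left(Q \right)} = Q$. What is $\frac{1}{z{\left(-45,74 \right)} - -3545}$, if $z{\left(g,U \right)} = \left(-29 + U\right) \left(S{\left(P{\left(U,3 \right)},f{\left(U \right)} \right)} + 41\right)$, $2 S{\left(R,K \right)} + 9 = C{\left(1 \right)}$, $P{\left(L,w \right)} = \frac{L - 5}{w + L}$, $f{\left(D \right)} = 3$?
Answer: $\frac{1}{5210} \approx 0.00019194$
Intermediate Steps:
$P{\left(L,w \right)} = \frac{-5 + L}{L + w}$
$S{\left(R,K \right)} = -4$ ($S{\left(R,K \right)} = - \frac{9}{2} + \frac{1}{2} \cdot 1 = - \frac{9}{2} + \frac{1}{2} = -4$)
$z{\left(g,U \right)} = -1073 + 37 U$ ($z{\left(g,U \right)} = \left(-29 + U\right) \left(-4 + 41\right) = \left(-29 + U\right) 37 = -1073 + 37 U$)
$\frac{1}{z{\left(-45,74 \right)} - -3545} = \frac{1}{\left(-1073 + 37 \cdot 74\right) - -3545} = \frac{1}{\left(-1073 + 2738\right) + 3545} = \frac{1}{1665 + 3545} = \frac{1}{5210}$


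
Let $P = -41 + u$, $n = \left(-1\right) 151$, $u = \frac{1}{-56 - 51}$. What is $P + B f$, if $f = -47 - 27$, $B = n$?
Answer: $\frac{1191230}{107} \approx 11133.0$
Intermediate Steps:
$u = - \frac{1}{107}$ ($u = \frac{1}{-107} = - \frac{1}{107} \approx -0.0093458$)
$n = -151$
$B = -151$
$f = -74$ ($f = -47 - 27 = -74$)
$P = - \frac{4388}{107}$ ($P = -41 - \frac{1}{107} = - \frac{4388}{107} \approx -41.009$)
$P + B f = - \frac{4388}{107} - -11174 = - \frac{4388}{107} + 11174 = \frac{1191230}{107}$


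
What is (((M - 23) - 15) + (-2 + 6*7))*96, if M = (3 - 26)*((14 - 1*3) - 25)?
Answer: 31104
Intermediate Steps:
M = 322 (M = -23*((14 - 3) - 25) = -23*(11 - 25) = -23*(-14) = 322)
(((M - 23) - 15) + (-2 + 6*7))*96 = (((322 - 23) - 15) + (-2 + 6*7))*96 = ((299 - 15) + (-2 + 42))*96 = (284 + 40)*96 = 324*96 = 31104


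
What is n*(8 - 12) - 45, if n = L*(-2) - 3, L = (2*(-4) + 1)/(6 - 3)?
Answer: -155/3 ≈ -51.667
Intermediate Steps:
L = -7/3 (L = (-8 + 1)/3 = -7*⅓ = -7/3 ≈ -2.3333)
n = 5/3 (n = -7/3*(-2) - 3 = 14/3 - 3 = 5/3 ≈ 1.6667)
n*(8 - 12) - 45 = 5*(8 - 12)/3 - 45 = (5/3)*(-4) - 45 = -20/3 - 45 = -155/3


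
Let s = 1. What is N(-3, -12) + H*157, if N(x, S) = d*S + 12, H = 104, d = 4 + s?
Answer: 16280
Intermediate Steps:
d = 5 (d = 4 + 1 = 5)
N(x, S) = 12 + 5*S (N(x, S) = 5*S + 12 = 12 + 5*S)
N(-3, -12) + H*157 = (12 + 5*(-12)) + 104*157 = (12 - 60) + 16328 = -48 + 16328 = 16280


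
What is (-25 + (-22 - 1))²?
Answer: 2304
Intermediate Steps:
(-25 + (-22 - 1))² = (-25 - 23)² = (-48)² = 2304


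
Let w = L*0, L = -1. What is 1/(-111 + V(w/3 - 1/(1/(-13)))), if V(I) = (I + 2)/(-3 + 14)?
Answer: -11/1206 ≈ -0.0091211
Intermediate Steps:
w = 0 (w = -1*0 = 0)
V(I) = 2/11 + I/11 (V(I) = (2 + I)/11 = (2 + I)*(1/11) = 2/11 + I/11)
1/(-111 + V(w/3 - 1/(1/(-13)))) = 1/(-111 + (2/11 + (0/3 - 1/(1/(-13)))/11)) = 1/(-111 + (2/11 + (0*(⅓) - 1/(-1/13))/11)) = 1/(-111 + (2/11 + (0 - 1*(-13))/11)) = 1/(-111 + (2/11 + (0 + 13)/11)) = 1/(-111 + (2/11 + (1/11)*13)) = 1/(-111 + (2/11 + 13/11)) = 1/(-111 + 15/11) = 1/(-1206/11) = -11/1206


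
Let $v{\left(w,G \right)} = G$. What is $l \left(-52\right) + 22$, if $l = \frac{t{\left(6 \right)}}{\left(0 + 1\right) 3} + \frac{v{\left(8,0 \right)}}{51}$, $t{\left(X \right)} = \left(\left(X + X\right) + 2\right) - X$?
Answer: $- \frac{350}{3} \approx -116.67$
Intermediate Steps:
$t{\left(X \right)} = 2 + X$ ($t{\left(X \right)} = \left(2 X + 2\right) - X = \left(2 + 2 X\right) - X = 2 + X$)
$l = \frac{8}{3}$ ($l = \frac{2 + 6}{\left(0 + 1\right) 3} + \frac{0}{51} = \frac{8}{1 \cdot 3} + 0 \cdot \frac{1}{51} = \frac{8}{3} + 0 = \frac{8}{3} \approx 2.6667$)
$l \left(-52\right) + 22 = \frac{8}{3} \left(-52\right) + 22 = - \frac{416}{3} + 22 = - \frac{350}{3}$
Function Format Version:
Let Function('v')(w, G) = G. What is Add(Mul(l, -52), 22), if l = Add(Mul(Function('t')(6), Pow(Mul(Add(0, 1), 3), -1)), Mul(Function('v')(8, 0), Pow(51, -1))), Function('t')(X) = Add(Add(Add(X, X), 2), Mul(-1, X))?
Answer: Rational(-350, 3) ≈ -116.67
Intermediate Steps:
Function('t')(X) = Add(2, X) (Function('t')(X) = Add(Add(Mul(2, X), 2), Mul(-1, X)) = Add(Add(2, Mul(2, X)), Mul(-1, X)) = Add(2, X))
l = Rational(8, 3) (l = Add(Mul(Add(2, 6), Pow(Mul(Add(0, 1), 3), -1)), Mul(0, Pow(51, -1))) = Add(Mul(8, Pow(Mul(1, 3), -1)), Mul(0, Rational(1, 51))) = Add(Mul(8, Pow(3, -1)), 0) = Add(Mul(8, Rational(1, 3)), 0) = Add(Rational(8, 3), 0) = Rational(8, 3) ≈ 2.6667)
Add(Mul(l, -52), 22) = Add(Mul(Rational(8, 3), -52), 22) = Add(Rational(-416, 3), 22) = Rational(-350, 3)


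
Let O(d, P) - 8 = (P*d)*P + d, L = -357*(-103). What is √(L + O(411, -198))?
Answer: √16150034 ≈ 4018.7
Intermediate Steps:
L = 36771
O(d, P) = 8 + d + d*P² (O(d, P) = 8 + ((P*d)*P + d) = 8 + (d*P² + d) = 8 + (d + d*P²) = 8 + d + d*P²)
√(L + O(411, -198)) = √(36771 + (8 + 411 + 411*(-198)²)) = √(36771 + (8 + 411 + 411*39204)) = √(36771 + (8 + 411 + 16112844)) = √(36771 + 16113263) = √16150034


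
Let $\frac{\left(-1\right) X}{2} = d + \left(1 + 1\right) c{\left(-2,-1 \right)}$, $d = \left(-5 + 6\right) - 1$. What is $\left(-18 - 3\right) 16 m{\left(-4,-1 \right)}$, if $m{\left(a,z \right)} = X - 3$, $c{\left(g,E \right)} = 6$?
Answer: $9072$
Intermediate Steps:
$d = 0$ ($d = 1 - 1 = 0$)
$X = -24$ ($X = - 2 \left(0 + \left(1 + 1\right) 6\right) = - 2 \left(0 + 2 \cdot 6\right) = - 2 \left(0 + 12\right) = \left(-2\right) 12 = -24$)
$m{\left(a,z \right)} = -27$ ($m{\left(a,z \right)} = -24 - 3 = -27$)
$\left(-18 - 3\right) 16 m{\left(-4,-1 \right)} = \left(-18 - 3\right) 16 \left(-27\right) = \left(-21\right) 16 \left(-27\right) = \left(-336\right) \left(-27\right) = 9072$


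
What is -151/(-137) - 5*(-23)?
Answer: 15906/137 ≈ 116.10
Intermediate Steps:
-151/(-137) - 5*(-23) = -1/137*(-151) + 115 = 151/137 + 115 = 15906/137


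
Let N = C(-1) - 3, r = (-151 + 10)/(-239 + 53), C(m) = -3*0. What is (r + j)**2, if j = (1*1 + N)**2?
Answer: 87025/3844 ≈ 22.639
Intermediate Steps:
C(m) = 0
r = 47/62 (r = -141/(-186) = -141*(-1/186) = 47/62 ≈ 0.75806)
N = -3 (N = 0 - 3 = -3)
j = 4 (j = (1*1 - 3)**2 = (1 - 3)**2 = (-2)**2 = 4)
(r + j)**2 = (47/62 + 4)**2 = (295/62)**2 = 87025/3844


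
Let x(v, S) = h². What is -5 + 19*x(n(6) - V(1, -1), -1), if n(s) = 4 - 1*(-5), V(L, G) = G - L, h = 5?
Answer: 470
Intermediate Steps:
n(s) = 9 (n(s) = 4 + 5 = 9)
x(v, S) = 25 (x(v, S) = 5² = 25)
-5 + 19*x(n(6) - V(1, -1), -1) = -5 + 19*25 = -5 + 475 = 470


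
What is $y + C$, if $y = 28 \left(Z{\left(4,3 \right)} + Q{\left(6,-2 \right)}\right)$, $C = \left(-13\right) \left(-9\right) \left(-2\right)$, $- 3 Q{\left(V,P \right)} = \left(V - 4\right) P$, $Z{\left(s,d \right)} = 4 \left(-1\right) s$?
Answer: $- \frac{1934}{3} \approx -644.67$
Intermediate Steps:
$Z{\left(s,d \right)} = - 4 s$
$Q{\left(V,P \right)} = - \frac{P \left(-4 + V\right)}{3}$ ($Q{\left(V,P \right)} = - \frac{\left(V - 4\right) P}{3} = - \frac{\left(-4 + V\right) P}{3} = - \frac{P \left(-4 + V\right)}{3}$)
$C = -234$ ($C = 117 \left(-2\right) = -234$)
$y = - \frac{1232}{3}$ ($y = 28 \left(\left(-4\right) 4 + \frac{1}{3} \left(-2\right) \left(4 - 6\right)\right) = 28 \left(-16 + \frac{1}{3} \left(-2\right) \left(4 - 6\right)\right) = 28 \left(-16 + \frac{1}{3} \left(-2\right) \left(-2\right)\right) = 28 \left(-16 + \frac{4}{3}\right) = 28 \left(- \frac{44}{3}\right) = - \frac{1232}{3} \approx -410.67$)
$y + C = - \frac{1232}{3} - 234 = - \frac{1934}{3}$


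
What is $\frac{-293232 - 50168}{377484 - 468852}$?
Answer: $\frac{42925}{11421} \approx 3.7584$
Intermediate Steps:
$\frac{-293232 - 50168}{377484 - 468852} = - \frac{343400}{-91368} = \left(-343400\right) \left(- \frac{1}{91368}\right) = \frac{42925}{11421}$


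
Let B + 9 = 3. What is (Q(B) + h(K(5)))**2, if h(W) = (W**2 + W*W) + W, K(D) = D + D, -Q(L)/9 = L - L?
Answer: 44100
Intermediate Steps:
B = -6 (B = -9 + 3 = -6)
Q(L) = 0 (Q(L) = -9*(L - L) = -9*0 = 0)
K(D) = 2*D
h(W) = W + 2*W**2 (h(W) = (W**2 + W**2) + W = 2*W**2 + W = W + 2*W**2)
(Q(B) + h(K(5)))**2 = (0 + (2*5)*(1 + 2*(2*5)))**2 = (0 + 10*(1 + 2*10))**2 = (0 + 10*(1 + 20))**2 = (0 + 10*21)**2 = (0 + 210)**2 = 210**2 = 44100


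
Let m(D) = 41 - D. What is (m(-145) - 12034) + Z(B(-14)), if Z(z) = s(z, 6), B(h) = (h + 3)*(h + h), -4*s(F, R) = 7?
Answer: -47399/4 ≈ -11850.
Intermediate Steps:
s(F, R) = -7/4 (s(F, R) = -¼*7 = -7/4)
B(h) = 2*h*(3 + h) (B(h) = (3 + h)*(2*h) = 2*h*(3 + h))
Z(z) = -7/4
(m(-145) - 12034) + Z(B(-14)) = ((41 - 1*(-145)) - 12034) - 7/4 = ((41 + 145) - 12034) - 7/4 = (186 - 12034) - 7/4 = -11848 - 7/4 = -47399/4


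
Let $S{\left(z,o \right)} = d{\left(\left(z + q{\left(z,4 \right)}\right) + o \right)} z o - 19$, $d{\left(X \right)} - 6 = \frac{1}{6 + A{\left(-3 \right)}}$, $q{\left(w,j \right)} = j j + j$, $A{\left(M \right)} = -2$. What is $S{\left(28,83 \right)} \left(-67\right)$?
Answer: $-971902$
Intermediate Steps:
$q{\left(w,j \right)} = j + j^{2}$ ($q{\left(w,j \right)} = j^{2} + j = j + j^{2}$)
$d{\left(X \right)} = \frac{25}{4}$ ($d{\left(X \right)} = 6 + \frac{1}{6 - 2} = 6 + \frac{1}{4} = \frac{25}{4}$)
$S{\left(z,o \right)} = -19 + \frac{25 o z}{4}$ ($S{\left(z,o \right)} = \frac{25 z}{4} o - 19 = \frac{25 o z}{4} - 19 = -19 + \frac{25 o z}{4}$)
$S{\left(28,83 \right)} \left(-67\right) = \left(-19 + \frac{25}{4} \cdot 83 \cdot 28\right) \left(-67\right) = \left(-19 + 14525\right) \left(-67\right) = 14506 \left(-67\right) = -971902$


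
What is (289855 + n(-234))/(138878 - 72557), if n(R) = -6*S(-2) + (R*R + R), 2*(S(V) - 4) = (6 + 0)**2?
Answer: 344245/66321 ≈ 5.1906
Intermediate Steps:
S(V) = 22 (S(V) = 4 + (6 + 0)**2/2 = 4 + (1/2)*6**2 = 4 + (1/2)*36 = 4 + 18 = 22)
n(R) = -132 + R + R**2 (n(R) = -6*22 + (R*R + R) = -132 + (R**2 + R) = -132 + (R + R**2) = -132 + R + R**2)
(289855 + n(-234))/(138878 - 72557) = (289855 + (-132 - 234 + (-234)**2))/(138878 - 72557) = (289855 + (-132 - 234 + 54756))/66321 = (289855 + 54390)*(1/66321) = 344245*(1/66321) = 344245/66321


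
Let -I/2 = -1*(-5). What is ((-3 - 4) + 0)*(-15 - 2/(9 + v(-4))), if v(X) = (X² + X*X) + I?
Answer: 3269/31 ≈ 105.45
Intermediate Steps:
I = -10 (I = -(-2)*(-5) = -2*5 = -10)
v(X) = -10 + 2*X² (v(X) = (X² + X*X) - 10 = (X² + X²) - 10 = 2*X² - 10 = -10 + 2*X²)
((-3 - 4) + 0)*(-15 - 2/(9 + v(-4))) = ((-3 - 4) + 0)*(-15 - 2/(9 + (-10 + 2*(-4)²))) = (-7 + 0)*(-15 - 2/(9 + (-10 + 2*16))) = -7*(-15 - 2/(9 + (-10 + 32))) = -7*(-15 - 2/(9 + 22)) = -7*(-15 - 2/31) = -7*(-467/31) = 3269/31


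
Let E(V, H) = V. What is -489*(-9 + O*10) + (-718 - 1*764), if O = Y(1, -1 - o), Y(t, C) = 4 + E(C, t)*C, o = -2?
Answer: -21531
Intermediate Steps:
Y(t, C) = 4 + C² (Y(t, C) = 4 + C*C = 4 + C²)
O = 5 (O = 4 + (-1 - 1*(-2))² = 4 + (-1 + 2)² = 4 + 1² = 4 + 1 = 5)
-489*(-9 + O*10) + (-718 - 1*764) = -489*(-9 + 5*10) + (-718 - 1*764) = -489*(-9 + 50) + (-718 - 764) = -489*41 - 1482 = -20049 - 1482 = -21531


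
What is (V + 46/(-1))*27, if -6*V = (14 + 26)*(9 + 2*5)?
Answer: -4662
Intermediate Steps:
V = -380/3 (V = -(14 + 26)*(9 + 2*5)/6 = -20*(9 + 10)/3 = -20*19/3 = -1/6*760 = -380/3 ≈ -126.67)
(V + 46/(-1))*27 = (-380/3 + 46/(-1))*27 = (-380/3 + 46*(-1))*27 = (-380/3 - 46)*27 = -518/3*27 = -4662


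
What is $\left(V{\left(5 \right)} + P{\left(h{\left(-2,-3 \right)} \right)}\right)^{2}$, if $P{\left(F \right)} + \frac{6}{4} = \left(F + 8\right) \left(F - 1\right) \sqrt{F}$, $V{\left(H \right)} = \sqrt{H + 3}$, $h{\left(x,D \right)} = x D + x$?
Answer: $\frac{19913}{4} + 282 \sqrt{2} \approx 5377.1$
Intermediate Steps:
$h{\left(x,D \right)} = x + D x$ ($h{\left(x,D \right)} = D x + x = x + D x$)
$V{\left(H \right)} = \sqrt{3 + H}$
$P{\left(F \right)} = - \frac{3}{2} + \sqrt{F} \left(-1 + F\right) \left(8 + F\right)$ ($P{\left(F \right)} = - \frac{3}{2} + \left(F + 8\right) \left(F - 1\right) \sqrt{F} = - \frac{3}{2} + \left(8 + F\right) \left(-1 + F\right) \sqrt{F} = - \frac{3}{2} + \left(-1 + F\right) \left(8 + F\right) \sqrt{F} = - \frac{3}{2} + \sqrt{F} \left(-1 + F\right) \left(8 + F\right)$)
$\left(V{\left(5 \right)} + P{\left(h{\left(-2,-3 \right)} \right)}\right)^{2} = \left(\sqrt{3 + 5} + \left(- \frac{3}{2} + \left(- 2 \left(1 - 3\right)\right)^{\frac{5}{2}} - 8 \sqrt{- 2 \left(1 - 3\right)} + 7 \left(- 2 \left(1 - 3\right)\right)^{\frac{3}{2}}\right)\right)^{2} = \left(\sqrt{8} + \left(- \frac{3}{2} + \left(\left(-2\right) \left(-2\right)\right)^{\frac{5}{2}} - 8 \sqrt{\left(-2\right) \left(-2\right)} + 7 \left(\left(-2\right) \left(-2\right)\right)^{\frac{3}{2}}\right)\right)^{2} = \left(2 \sqrt{2} + \left(- \frac{3}{2} + 4^{\frac{5}{2}} - 8 \sqrt{4} + 7 \cdot 4^{\frac{3}{2}}\right)\right)^{2} = \left(2 \sqrt{2} + \left(- \frac{3}{2} + 32 - 16 + 7 \cdot 8\right)\right)^{2} = \left(2 \sqrt{2} + \left(- \frac{3}{2} + 32 - 16 + 56\right)\right)^{2} = \left(2 \sqrt{2} + \frac{141}{2}\right)^{2} = \left(\frac{141}{2} + 2 \sqrt{2}\right)^{2}$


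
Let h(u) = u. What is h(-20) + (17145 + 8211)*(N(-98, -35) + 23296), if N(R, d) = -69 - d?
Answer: 589831252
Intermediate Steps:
h(-20) + (17145 + 8211)*(N(-98, -35) + 23296) = -20 + (17145 + 8211)*((-69 - 1*(-35)) + 23296) = -20 + 25356*((-69 + 35) + 23296) = -20 + 25356*(-34 + 23296) = -20 + 25356*23262 = -20 + 589831272 = 589831252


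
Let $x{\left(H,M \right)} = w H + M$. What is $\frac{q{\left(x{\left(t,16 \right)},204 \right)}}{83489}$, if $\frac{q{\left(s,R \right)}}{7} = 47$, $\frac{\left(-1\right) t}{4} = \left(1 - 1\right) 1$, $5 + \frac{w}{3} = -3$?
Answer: $\frac{47}{11927} \approx 0.0039406$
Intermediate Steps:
$w = -24$ ($w = -15 + 3 \left(-3\right) = -15 - 9 = -24$)
$t = 0$ ($t = - 4 \left(1 - 1\right) 1 = - 4 \cdot 0 \cdot 1 = \left(-4\right) 0 = 0$)
$x{\left(H,M \right)} = M - 24 H$ ($x{\left(H,M \right)} = - 24 H + M = M - 24 H$)
$q{\left(s,R \right)} = 329$ ($q{\left(s,R \right)} = 7 \cdot 47 = 329$)
$\frac{q{\left(x{\left(t,16 \right)},204 \right)}}{83489} = \frac{329}{83489} = 329 \cdot \frac{1}{83489} = \frac{47}{11927}$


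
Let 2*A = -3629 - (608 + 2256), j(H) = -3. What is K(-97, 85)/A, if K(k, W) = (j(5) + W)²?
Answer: -13448/6493 ≈ -2.0712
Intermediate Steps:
K(k, W) = (-3 + W)²
A = -6493/2 (A = (-3629 - (608 + 2256))/2 = (-3629 - 1*2864)/2 = (-3629 - 2864)/2 = (½)*(-6493) = -6493/2 ≈ -3246.5)
K(-97, 85)/A = (-3 + 85)²/(-6493/2) = 82²*(-2/6493) = 6724*(-2/6493) = -13448/6493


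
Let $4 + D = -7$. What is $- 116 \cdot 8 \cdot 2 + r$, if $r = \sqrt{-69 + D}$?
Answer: $-1856 + 4 i \sqrt{5} \approx -1856.0 + 8.9443 i$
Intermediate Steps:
$D = -11$ ($D = -4 - 7 = -11$)
$r = 4 i \sqrt{5}$ ($r = \sqrt{-69 - 11} = \sqrt{-80} = 4 i \sqrt{5} \approx 8.9443 i$)
$- 116 \cdot 8 \cdot 2 + r = - 116 \cdot 8 \cdot 2 + 4 i \sqrt{5} = \left(-116\right) 16 + 4 i \sqrt{5} = -1856 + 4 i \sqrt{5}$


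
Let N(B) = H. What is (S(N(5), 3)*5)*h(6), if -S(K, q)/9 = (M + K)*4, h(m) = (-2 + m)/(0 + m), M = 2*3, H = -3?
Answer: -360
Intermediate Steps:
M = 6
h(m) = (-2 + m)/m
N(B) = -3
S(K, q) = -216 - 36*K (S(K, q) = -9*(6 + K)*4 = -9*(24 + 4*K) = -216 - 36*K)
(S(N(5), 3)*5)*h(6) = ((-216 - 36*(-3))*5)*((-2 + 6)/6) = ((-216 + 108)*5)*((⅙)*4) = -108*5*(⅔) = -540*⅔ = -360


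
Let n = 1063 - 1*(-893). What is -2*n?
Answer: -3912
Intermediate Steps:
n = 1956 (n = 1063 + 893 = 1956)
-2*n = -2*1956 = -3912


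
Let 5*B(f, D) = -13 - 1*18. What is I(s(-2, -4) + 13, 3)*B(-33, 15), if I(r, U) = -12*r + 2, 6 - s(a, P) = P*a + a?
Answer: 4774/5 ≈ 954.80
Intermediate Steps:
s(a, P) = 6 - a - P*a (s(a, P) = 6 - (P*a + a) = 6 - (a + P*a) = 6 + (-a - P*a) = 6 - a - P*a)
B(f, D) = -31/5 (B(f, D) = (-13 - 1*18)/5 = (-13 - 18)/5 = (⅕)*(-31) = -31/5)
I(r, U) = 2 - 12*r
I(s(-2, -4) + 13, 3)*B(-33, 15) = (2 - 12*((6 - 1*(-2) - 1*(-4)*(-2)) + 13))*(-31/5) = (2 - 12*((6 + 2 - 8) + 13))*(-31/5) = (2 - 12*(0 + 13))*(-31/5) = (2 - 12*13)*(-31/5) = (2 - 156)*(-31/5) = -154*(-31/5) = 4774/5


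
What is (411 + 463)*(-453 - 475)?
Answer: -811072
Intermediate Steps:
(411 + 463)*(-453 - 475) = 874*(-928) = -811072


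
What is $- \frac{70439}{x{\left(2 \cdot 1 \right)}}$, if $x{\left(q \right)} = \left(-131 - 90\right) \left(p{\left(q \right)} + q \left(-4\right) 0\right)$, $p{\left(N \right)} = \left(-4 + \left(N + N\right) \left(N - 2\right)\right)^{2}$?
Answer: $\frac{70439}{3536} \approx 19.921$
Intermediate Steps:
$p{\left(N \right)} = \left(-4 + 2 N \left(-2 + N\right)\right)^{2}$
$x{\left(q \right)} = - 884 \left(2 - q^{2} + 2 q\right)^{2}$ ($x{\left(q \right)} = \left(-131 - 90\right) \left(4 \left(2 - q^{2} + 2 q\right)^{2} + q \left(-4\right) 0\right) = - 221 \left(4 \left(2 - q^{2} + 2 q\right)^{2} + - 4 q 0\right) = - 221 \left(4 \left(2 - q^{2} + 2 q\right)^{2} + 0\right) = - 221 \cdot 4 \left(2 - q^{2} + 2 q\right)^{2} = - 884 \left(2 - q^{2} + 2 q\right)^{2}$)
$- \frac{70439}{x{\left(2 \cdot 1 \right)}} = - \frac{70439}{\left(-884\right) \left(2 - \left(2 \cdot 1\right)^{2} + 2 \cdot 2 \cdot 1\right)^{2}} = - \frac{70439}{\left(-884\right) \left(2 - 2^{2} + 2 \cdot 2\right)^{2}} = - \frac{70439}{\left(-884\right) \left(2 - 4 + 4\right)^{2}} = - \frac{70439}{\left(-884\right) 2^{2}} = - \frac{70439}{\left(-884\right) 4} = - \frac{70439}{-3536} = \left(-70439\right) \left(- \frac{1}{3536}\right) = \frac{70439}{3536}$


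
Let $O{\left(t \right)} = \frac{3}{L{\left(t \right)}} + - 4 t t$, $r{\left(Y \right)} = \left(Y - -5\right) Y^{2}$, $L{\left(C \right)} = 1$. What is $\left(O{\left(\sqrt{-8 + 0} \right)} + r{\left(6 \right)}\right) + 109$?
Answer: $540$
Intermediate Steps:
$r{\left(Y \right)} = Y^{2} \left(5 + Y\right)$ ($r{\left(Y \right)} = \left(Y + 5\right) Y^{2} = \left(5 + Y\right) Y^{2} = Y^{2} \left(5 + Y\right)$)
$O{\left(t \right)} = 3 - 4 t^{2}$ ($O{\left(t \right)} = \frac{3}{1} + - 4 t t = 3 \cdot 1 - 4 t^{2} = 3 - 4 t^{2}$)
$\left(O{\left(\sqrt{-8 + 0} \right)} + r{\left(6 \right)}\right) + 109 = \left(\left(3 - 4 \left(\sqrt{-8 + 0}\right)^{2}\right) + 6^{2} \left(5 + 6\right)\right) + 109 = \left(\left(3 - 4 \left(\sqrt{-8}\right)^{2}\right) + 36 \cdot 11\right) + 109 = \left(\left(3 - 4 \left(2 i \sqrt{2}\right)^{2}\right) + 396\right) + 109 = \left(\left(3 - -32\right) + 396\right) + 109 = \left(\left(3 + 32\right) + 396\right) + 109 = \left(35 + 396\right) + 109 = 431 + 109 = 540$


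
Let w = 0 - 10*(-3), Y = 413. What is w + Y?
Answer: 443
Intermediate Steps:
w = 30 (w = 0 + 30 = 30)
w + Y = 30 + 413 = 443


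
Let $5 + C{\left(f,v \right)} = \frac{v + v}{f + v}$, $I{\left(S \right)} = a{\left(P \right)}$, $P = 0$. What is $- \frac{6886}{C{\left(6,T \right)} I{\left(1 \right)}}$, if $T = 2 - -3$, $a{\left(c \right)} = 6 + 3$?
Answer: $\frac{75746}{405} \approx 187.03$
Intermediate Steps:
$a{\left(c \right)} = 9$
$I{\left(S \right)} = 9$
$T = 5$ ($T = 2 + 3 = 5$)
$C{\left(f,v \right)} = -5 + \frac{2 v}{f + v}$ ($C{\left(f,v \right)} = -5 + \frac{v + v}{f + v} = -5 + \frac{2 v}{f + v}$)
$- \frac{6886}{C{\left(6,T \right)} I{\left(1 \right)}} = - \frac{6886}{\frac{\left(-5\right) 6 - 15}{6 + 5} \cdot 9} = - \frac{6886}{\frac{-30 - 15}{11} \cdot 9} = - \frac{6886}{\frac{1}{11} \left(-45\right) 9} = - \frac{6886}{\left(- \frac{45}{11}\right) 9} = - \frac{6886}{- \frac{405}{11}} = \left(-6886\right) \left(- \frac{11}{405}\right) = \frac{75746}{405}$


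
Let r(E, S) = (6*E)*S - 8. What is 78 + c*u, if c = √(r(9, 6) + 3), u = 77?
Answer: 78 + 77*√319 ≈ 1453.3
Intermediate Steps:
r(E, S) = -8 + 6*E*S (r(E, S) = 6*E*S - 8 = -8 + 6*E*S)
c = √319 (c = √((-8 + 6*9*6) + 3) = √((-8 + 324) + 3) = √(316 + 3) = √319 ≈ 17.861)
78 + c*u = 78 + √319*77 = 78 + 77*√319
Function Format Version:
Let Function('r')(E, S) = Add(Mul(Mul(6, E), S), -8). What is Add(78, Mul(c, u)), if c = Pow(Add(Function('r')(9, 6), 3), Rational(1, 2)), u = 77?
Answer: Add(78, Mul(77, Pow(319, Rational(1, 2)))) ≈ 1453.3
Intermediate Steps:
Function('r')(E, S) = Add(-8, Mul(6, E, S)) (Function('r')(E, S) = Add(Mul(6, E, S), -8) = Add(-8, Mul(6, E, S)))
c = Pow(319, Rational(1, 2)) (c = Pow(Add(Add(-8, Mul(6, 9, 6)), 3), Rational(1, 2)) = Pow(Add(Add(-8, 324), 3), Rational(1, 2)) = Pow(Add(316, 3), Rational(1, 2)) = Pow(319, Rational(1, 2)) ≈ 17.861)
Add(78, Mul(c, u)) = Add(78, Mul(Pow(319, Rational(1, 2)), 77)) = Add(78, Mul(77, Pow(319, Rational(1, 2))))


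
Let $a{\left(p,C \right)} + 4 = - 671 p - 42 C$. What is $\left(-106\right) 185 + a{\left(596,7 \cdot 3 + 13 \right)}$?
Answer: $-420958$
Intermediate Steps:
$a{\left(p,C \right)} = -4 - 671 p - 42 C$ ($a{\left(p,C \right)} = -4 - \left(42 C + 671 p\right) = -4 - 671 p - 42 C$)
$\left(-106\right) 185 + a{\left(596,7 \cdot 3 + 13 \right)} = \left(-106\right) 185 - \left(399920 + 42 \left(7 \cdot 3 + 13\right)\right) = -19610 - \left(399920 + 42 \left(21 + 13\right)\right) = -19610 - 401348 = -420958$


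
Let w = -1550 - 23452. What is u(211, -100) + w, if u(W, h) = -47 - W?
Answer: -25260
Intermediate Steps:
w = -25002
u(211, -100) + w = (-47 - 1*211) - 25002 = (-47 - 211) - 25002 = -258 - 25002 = -25260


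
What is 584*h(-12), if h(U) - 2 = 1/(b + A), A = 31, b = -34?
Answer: 2920/3 ≈ 973.33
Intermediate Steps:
h(U) = 5/3 (h(U) = 2 + 1/(-34 + 31) = 2 + 1/(-3) = 2 - 1/3 = 5/3)
584*h(-12) = 584*(5/3) = 2920/3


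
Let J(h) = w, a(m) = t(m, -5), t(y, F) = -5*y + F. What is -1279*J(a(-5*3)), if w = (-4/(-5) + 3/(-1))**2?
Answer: -154759/25 ≈ -6190.4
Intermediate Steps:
t(y, F) = F - 5*y
a(m) = -5 - 5*m
w = 121/25 (w = (-4*(-1/5) + 3*(-1))**2 = (4/5 - 3)**2 = (-11/5)**2 = 121/25 ≈ 4.8400)
J(h) = 121/25
-1279*J(a(-5*3)) = -1279*121/25 = -154759/25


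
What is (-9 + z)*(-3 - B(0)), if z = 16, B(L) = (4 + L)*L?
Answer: -21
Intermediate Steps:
B(L) = L*(4 + L)
(-9 + z)*(-3 - B(0)) = (-9 + 16)*(-3 - 0*(4 + 0)) = 7*(-3 - 0*4) = 7*(-3 - 1*0) = 7*(-3 + 0) = 7*(-3) = -21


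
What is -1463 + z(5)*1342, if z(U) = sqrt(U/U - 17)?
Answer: -1463 + 5368*I ≈ -1463.0 + 5368.0*I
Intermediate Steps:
z(U) = 4*I (z(U) = sqrt(1 - 17) = sqrt(-16) = 4*I)
-1463 + z(5)*1342 = -1463 + (4*I)*1342 = -1463 + 5368*I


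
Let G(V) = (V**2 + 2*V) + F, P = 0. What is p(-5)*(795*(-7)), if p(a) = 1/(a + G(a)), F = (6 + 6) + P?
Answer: -5565/22 ≈ -252.95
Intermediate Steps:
F = 12 (F = (6 + 6) + 0 = 12 + 0 = 12)
G(V) = 12 + V**2 + 2*V (G(V) = (V**2 + 2*V) + 12 = 12 + V**2 + 2*V)
p(a) = 1/(12 + a**2 + 3*a) (p(a) = 1/(a + (12 + a**2 + 2*a)) = 1/(12 + a**2 + 3*a))
p(-5)*(795*(-7)) = (795*(-7))/(12 + (-5)**2 + 3*(-5)) = -5565/(12 + 25 - 15) = -5565/22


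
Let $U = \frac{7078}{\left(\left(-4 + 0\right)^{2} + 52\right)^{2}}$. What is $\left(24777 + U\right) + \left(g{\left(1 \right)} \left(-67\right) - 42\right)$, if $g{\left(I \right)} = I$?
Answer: $\frac{57035955}{2312} \approx 24670.0$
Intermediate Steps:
$U = \frac{3539}{2312}$ ($U = \frac{7078}{\left(\left(-4\right)^{2} + 52\right)^{2}} = \frac{7078}{\left(16 + 52\right)^{2}} = \frac{7078}{68^{2}} = \frac{7078}{4624} = 7078 \cdot \frac{1}{4624} = \frac{3539}{2312} \approx 1.5307$)
$\left(24777 + U\right) + \left(g{\left(1 \right)} \left(-67\right) - 42\right) = \left(24777 + \frac{3539}{2312}\right) + \left(1 \left(-67\right) - 42\right) = \frac{57287963}{2312} - 109 = \frac{57035955}{2312}$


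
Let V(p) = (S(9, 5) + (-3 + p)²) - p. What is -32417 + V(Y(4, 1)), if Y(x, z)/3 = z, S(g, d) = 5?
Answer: -32415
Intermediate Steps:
Y(x, z) = 3*z
V(p) = 5 + (-3 + p)² - p (V(p) = (5 + (-3 + p)²) - p = 5 + (-3 + p)² - p)
-32417 + V(Y(4, 1)) = -32417 + (5 + (-3 + 3*1)² - 3) = -32417 + (5 + (-3 + 3)² - 1*3) = -32417 + (5 + 0² - 3) = -32417 + (5 + 0 - 3) = -32417 + 2 = -32415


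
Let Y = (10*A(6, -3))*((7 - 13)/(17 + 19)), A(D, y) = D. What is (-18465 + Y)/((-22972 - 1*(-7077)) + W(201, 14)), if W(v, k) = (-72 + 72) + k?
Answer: 18475/15881 ≈ 1.1633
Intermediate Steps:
W(v, k) = k (W(v, k) = 0 + k = k)
Y = -10 (Y = (10*6)*((7 - 13)/(17 + 19)) = 60*(-6/36) = 60*(-6*1/36) = 60*(-⅙) = -10)
(-18465 + Y)/((-22972 - 1*(-7077)) + W(201, 14)) = (-18465 - 10)/((-22972 - 1*(-7077)) + 14) = -18475/((-22972 + 7077) + 14) = -18475/(-15895 + 14) = -18475/(-15881) = -18475*(-1/15881) = 18475/15881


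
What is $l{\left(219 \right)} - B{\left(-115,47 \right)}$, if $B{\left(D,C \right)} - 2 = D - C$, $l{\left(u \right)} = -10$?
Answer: $150$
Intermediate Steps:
$B{\left(D,C \right)} = 2 + D - C$ ($B{\left(D,C \right)} = 2 - \left(C - D\right) = 2 + D - C$)
$l{\left(219 \right)} - B{\left(-115,47 \right)} = -10 - \left(2 - 115 - 47\right) = -10 - -160 = -10 + 160 = 150$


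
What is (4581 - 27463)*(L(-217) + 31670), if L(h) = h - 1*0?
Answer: -719707546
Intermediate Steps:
L(h) = h (L(h) = h + 0 = h)
(4581 - 27463)*(L(-217) + 31670) = (4581 - 27463)*(-217 + 31670) = -22882*31453 = -719707546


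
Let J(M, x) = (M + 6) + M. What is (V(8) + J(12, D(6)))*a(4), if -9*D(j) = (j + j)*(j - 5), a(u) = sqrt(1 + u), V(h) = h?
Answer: 38*sqrt(5) ≈ 84.971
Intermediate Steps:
D(j) = -2*j*(-5 + j)/9 (D(j) = -(j + j)*(j - 5)/9 = -2*j*(-5 + j)/9)
J(M, x) = 6 + 2*M (J(M, x) = (6 + M) + M = 6 + 2*M)
(V(8) + J(12, D(6)))*a(4) = (8 + (6 + 2*12))*sqrt(1 + 4) = (8 + (6 + 24))*sqrt(5) = (8 + 30)*sqrt(5) = 38*sqrt(5)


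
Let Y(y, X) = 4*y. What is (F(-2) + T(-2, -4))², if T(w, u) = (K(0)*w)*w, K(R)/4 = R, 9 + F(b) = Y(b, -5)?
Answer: 289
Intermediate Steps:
F(b) = -9 + 4*b
K(R) = 4*R
T(w, u) = 0 (T(w, u) = ((4*0)*w)*w = (0*w)*w = 0*w = 0)
(F(-2) + T(-2, -4))² = ((-9 + 4*(-2)) + 0)² = ((-9 - 8) + 0)² = (-17 + 0)² = (-17)² = 289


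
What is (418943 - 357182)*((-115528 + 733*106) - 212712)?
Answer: -15473724462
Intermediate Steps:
(418943 - 357182)*((-115528 + 733*106) - 212712) = 61761*((-115528 + 77698) - 212712) = 61761*(-37830 - 212712) = 61761*(-250542) = -15473724462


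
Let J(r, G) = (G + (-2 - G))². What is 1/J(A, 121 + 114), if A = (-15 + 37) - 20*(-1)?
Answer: ¼ ≈ 0.25000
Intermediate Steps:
A = 42 (A = 22 + 20 = 42)
J(r, G) = 4 (J(r, G) = (-2)² = 4)
1/J(A, 121 + 114) = 1/4 = ¼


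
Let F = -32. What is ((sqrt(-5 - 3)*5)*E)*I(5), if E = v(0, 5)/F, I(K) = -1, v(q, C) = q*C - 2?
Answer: -5*I*sqrt(2)/8 ≈ -0.88388*I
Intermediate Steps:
v(q, C) = -2 + C*q (v(q, C) = C*q - 2 = -2 + C*q)
E = 1/16 (E = (-2 + 5*0)/(-32) = (-2 + 0)*(-1/32) = -2*(-1/32) = 1/16 ≈ 0.062500)
((sqrt(-5 - 3)*5)*E)*I(5) = ((sqrt(-5 - 3)*5)*(1/16))*(-1) = ((sqrt(-8)*5)*(1/16))*(-1) = (((2*I*sqrt(2))*5)*(1/16))*(-1) = ((10*I*sqrt(2))*(1/16))*(-1) = (5*I*sqrt(2)/8)*(-1) = -5*I*sqrt(2)/8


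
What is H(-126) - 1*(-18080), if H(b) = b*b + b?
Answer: 33830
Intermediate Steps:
H(b) = b + b² (H(b) = b² + b = b + b²)
H(-126) - 1*(-18080) = -126*(1 - 126) - 1*(-18080) = -126*(-125) + 18080 = 15750 + 18080 = 33830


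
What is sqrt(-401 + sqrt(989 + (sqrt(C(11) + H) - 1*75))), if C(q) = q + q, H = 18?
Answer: sqrt(-401 + sqrt(2)*sqrt(457 + sqrt(10))) ≈ 19.253*I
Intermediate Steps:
C(q) = 2*q
sqrt(-401 + sqrt(989 + (sqrt(C(11) + H) - 1*75))) = sqrt(-401 + sqrt(989 + (sqrt(2*11 + 18) - 1*75))) = sqrt(-401 + sqrt(989 + (sqrt(22 + 18) - 75))) = sqrt(-401 + sqrt(989 + (sqrt(40) - 75))) = sqrt(-401 + sqrt(989 + (2*sqrt(10) - 75))) = sqrt(-401 + sqrt(989 + (-75 + 2*sqrt(10)))) = sqrt(-401 + sqrt(914 + 2*sqrt(10)))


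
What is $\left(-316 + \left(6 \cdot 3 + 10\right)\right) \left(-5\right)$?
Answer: $1440$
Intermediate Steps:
$\left(-316 + \left(6 \cdot 3 + 10\right)\right) \left(-5\right) = \left(-316 + \left(18 + 10\right)\right) \left(-5\right) = \left(-316 + 28\right) \left(-5\right) = \left(-288\right) \left(-5\right) = 1440$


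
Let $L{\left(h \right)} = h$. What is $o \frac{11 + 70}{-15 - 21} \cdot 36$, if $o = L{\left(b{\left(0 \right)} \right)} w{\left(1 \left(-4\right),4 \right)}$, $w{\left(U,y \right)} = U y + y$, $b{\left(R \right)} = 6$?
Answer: $5832$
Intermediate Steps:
$w{\left(U,y \right)} = y + U y$
$o = -72$ ($o = 6 \cdot 4 \left(1 + 1 \left(-4\right)\right) = 6 \cdot 4 \left(1 - 4\right) = 6 \cdot 4 \left(-3\right) = 6 \left(-12\right) = -72$)
$o \frac{11 + 70}{-15 - 21} \cdot 36 = - 72 \frac{11 + 70}{-15 - 21} \cdot 36 = - 72 \frac{81}{-36} \cdot 36 = - 72 \cdot 81 \left(- \frac{1}{36}\right) 36 = \left(-72\right) \left(- \frac{9}{4}\right) 36 = 162 \cdot 36 = 5832$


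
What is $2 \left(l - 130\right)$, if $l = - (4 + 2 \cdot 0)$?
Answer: $-268$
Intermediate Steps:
$l = -4$ ($l = - (4 + 0) = \left(-1\right) 4 = -4$)
$2 \left(l - 130\right) = 2 \left(-4 - 130\right) = 2 \left(-134\right) = -268$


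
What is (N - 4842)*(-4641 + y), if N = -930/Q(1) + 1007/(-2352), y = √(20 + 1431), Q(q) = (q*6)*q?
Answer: 2597623171/112 - 11753951*√1451/2352 ≈ 2.3003e+7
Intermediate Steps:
Q(q) = 6*q² (Q(q) = (6*q)*q = 6*q²)
y = √1451 ≈ 38.092
N = -365567/2352 (N = -930/(6*1²) + 1007/(-2352) = -930/(6*1) + 1007*(-1/2352) = -930/6 - 1007/2352 = -930*⅙ - 1007/2352 = -155 - 1007/2352 = -365567/2352 ≈ -155.43)
(N - 4842)*(-4641 + y) = (-365567/2352 - 4842)*(-4641 + √1451) = -11753951*(-4641 + √1451)/2352 = 2597623171/112 - 11753951*√1451/2352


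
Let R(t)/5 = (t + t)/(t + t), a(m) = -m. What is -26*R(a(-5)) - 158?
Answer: -288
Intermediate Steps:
R(t) = 5 (R(t) = 5*((t + t)/(t + t)) = 5*((2*t)/((2*t))) = 5*((2*t)*(1/(2*t))) = 5*1 = 5)
-26*R(a(-5)) - 158 = -26*5 - 158 = -130 - 158 = -288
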